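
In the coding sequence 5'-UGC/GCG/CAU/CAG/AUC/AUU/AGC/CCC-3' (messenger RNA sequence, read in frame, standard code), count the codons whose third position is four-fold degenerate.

Codon 1 UGC (Cys): third position 2-fold.
Codon 2 GCG (Ala): third position 4-fold.
Codon 3 CAU (His): third position 2-fold.
Codon 4 CAG (Gln): third position 2-fold.
Codon 5 AUC (Ile): third position 3-fold.
Codon 6 AUU (Ile): third position 3-fold.
Codon 7 AGC (Ser): third position 2-fold.
Codon 8 CCC (Pro): third position 4-fold.
Four-fold degenerate third positions: 2.

2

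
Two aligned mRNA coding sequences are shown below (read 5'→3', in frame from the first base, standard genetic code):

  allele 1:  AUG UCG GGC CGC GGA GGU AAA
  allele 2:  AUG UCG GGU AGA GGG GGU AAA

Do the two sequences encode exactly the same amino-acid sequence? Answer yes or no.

Codon 1: AUG Met / AUG Met — identical.
Codon 2: UCG Ser / UCG Ser — identical.
Codon 3: GGC Gly / GGU Gly — synonymous.
Codon 4: CGC Arg / AGA Arg — synonymous.
Codon 5: GGA Gly / GGG Gly — synonymous.
Codon 6: GGU Gly / GGU Gly — identical.
Codon 7: AAA Lys / AAA Lys — identical.
Nonsynonymous differences: 0 → same protein.

yes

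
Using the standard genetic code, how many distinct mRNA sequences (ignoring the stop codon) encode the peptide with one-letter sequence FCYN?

Phe: 2 codons.
Cys: 2 codons.
Tyr: 2 codons.
Asn: 2 codons.
2 × 2 × 2 × 2 = 16.

16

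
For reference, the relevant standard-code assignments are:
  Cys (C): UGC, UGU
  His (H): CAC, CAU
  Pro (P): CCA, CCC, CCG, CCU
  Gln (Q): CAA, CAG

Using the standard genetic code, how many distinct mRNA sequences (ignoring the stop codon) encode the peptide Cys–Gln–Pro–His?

Cys: 2 codons.
Gln: 2 codons.
Pro: 4 codons.
His: 2 codons.
2 × 2 × 4 × 2 = 32.

32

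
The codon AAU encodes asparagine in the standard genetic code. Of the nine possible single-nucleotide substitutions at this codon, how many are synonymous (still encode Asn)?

Position 1: none → 0 synonymous.
Position 2: none → 0 synonymous.
Position 3: AAC → 1 synonymous.
Total: 0 + 0 + 1 = 1.

1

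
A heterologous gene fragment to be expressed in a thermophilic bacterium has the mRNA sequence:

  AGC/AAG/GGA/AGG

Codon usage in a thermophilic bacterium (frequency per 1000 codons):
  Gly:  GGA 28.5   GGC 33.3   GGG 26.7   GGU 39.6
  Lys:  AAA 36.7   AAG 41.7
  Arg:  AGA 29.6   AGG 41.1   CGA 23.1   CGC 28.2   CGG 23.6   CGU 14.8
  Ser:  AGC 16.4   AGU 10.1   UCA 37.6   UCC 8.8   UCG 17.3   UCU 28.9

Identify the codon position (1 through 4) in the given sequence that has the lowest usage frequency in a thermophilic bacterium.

Codon 1 AGC (Ser): 16.4 per 1000.
Codon 2 AAG (Lys): 41.7 per 1000.
Codon 3 GGA (Gly): 28.5 per 1000.
Codon 4 AGG (Arg): 41.1 per 1000.
Lowest frequency is 16.4 at codon 1.

1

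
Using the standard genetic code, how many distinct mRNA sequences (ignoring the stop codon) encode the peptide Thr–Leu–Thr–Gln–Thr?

Thr: 4 codons.
Leu: 6 codons.
Thr: 4 codons.
Gln: 2 codons.
Thr: 4 codons.
4 × 6 × 4 × 2 × 4 = 768.

768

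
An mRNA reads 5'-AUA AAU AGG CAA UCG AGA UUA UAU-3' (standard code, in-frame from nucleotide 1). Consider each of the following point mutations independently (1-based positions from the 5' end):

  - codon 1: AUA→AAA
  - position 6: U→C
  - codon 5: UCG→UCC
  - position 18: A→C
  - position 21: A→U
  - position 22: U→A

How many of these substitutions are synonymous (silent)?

Codon 1: AUA (Ile) → AAA (Lys) — missense.
Codon 2: AAU (Asn) → AAC (Asn) — synonymous.
Codon 5: UCG (Ser) → UCC (Ser) — synonymous.
Codon 6: AGA (Arg) → AGC (Ser) — missense.
Codon 7: UUA (Leu) → UUU (Phe) — missense.
Codon 8: UAU (Tyr) → AAU (Asn) — missense.
Synonymous: 2 of 6.

2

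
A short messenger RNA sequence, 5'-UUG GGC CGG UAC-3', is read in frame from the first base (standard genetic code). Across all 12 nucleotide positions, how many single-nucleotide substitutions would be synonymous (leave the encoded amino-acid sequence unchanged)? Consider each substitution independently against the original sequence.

10

Codon 1 (UUG, Leu): 2 synonymous substitutions.
Codon 2 (GGC, Gly): 3 synonymous substitutions.
Codon 3 (CGG, Arg): 4 synonymous substitutions.
Codon 4 (UAC, Tyr): 1 synonymous substitution.
Total: 2 + 3 + 4 + 1 = 10.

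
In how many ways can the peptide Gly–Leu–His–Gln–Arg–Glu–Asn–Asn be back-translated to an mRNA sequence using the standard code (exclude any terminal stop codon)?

4608

Gly: 4 codons.
Leu: 6 codons.
His: 2 codons.
Gln: 2 codons.
Arg: 6 codons.
Glu: 2 codons.
Asn: 2 codons.
Asn: 2 codons.
4 × 6 × 2 × 2 × 6 × 2 × 2 × 2 = 4608.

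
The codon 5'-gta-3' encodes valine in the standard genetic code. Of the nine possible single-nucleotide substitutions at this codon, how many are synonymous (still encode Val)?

3

Position 1: none → 0 synonymous.
Position 2: none → 0 synonymous.
Position 3: GTT, GTC, GTG → 3 synonymous.
Total: 0 + 0 + 3 = 3.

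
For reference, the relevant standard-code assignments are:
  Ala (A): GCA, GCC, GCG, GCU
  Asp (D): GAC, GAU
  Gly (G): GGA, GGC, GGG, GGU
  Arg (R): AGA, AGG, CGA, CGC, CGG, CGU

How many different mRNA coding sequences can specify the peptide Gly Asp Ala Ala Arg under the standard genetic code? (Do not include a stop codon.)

Gly: 4 codons.
Asp: 2 codons.
Ala: 4 codons.
Ala: 4 codons.
Arg: 6 codons.
4 × 2 × 4 × 4 × 6 = 768.

768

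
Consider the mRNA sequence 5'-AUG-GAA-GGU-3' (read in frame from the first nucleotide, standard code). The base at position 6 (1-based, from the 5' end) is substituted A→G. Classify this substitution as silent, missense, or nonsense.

Position 6 falls in codon 2: GAA → Glu.
After the substitution the codon is GAG → Glu.
Both encode Glu, so the change is synonymous.

silent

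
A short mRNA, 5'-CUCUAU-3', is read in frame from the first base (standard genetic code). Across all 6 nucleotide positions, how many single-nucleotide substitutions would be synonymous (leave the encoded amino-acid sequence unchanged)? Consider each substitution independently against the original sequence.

Codon 1 (CUC, Leu): 3 synonymous substitutions.
Codon 2 (UAU, Tyr): 1 synonymous substitution.
Total: 3 + 1 = 4.

4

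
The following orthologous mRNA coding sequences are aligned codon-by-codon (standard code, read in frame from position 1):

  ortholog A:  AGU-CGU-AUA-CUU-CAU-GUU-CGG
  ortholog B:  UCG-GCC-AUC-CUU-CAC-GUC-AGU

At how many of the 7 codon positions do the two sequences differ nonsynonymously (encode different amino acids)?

2

Codon 1: AGU Ser / UCG Ser — synonymous.
Codon 2: CGU Arg / GCC Ala — nonsynonymous.
Codon 3: AUA Ile / AUC Ile — synonymous.
Codon 4: CUU Leu / CUU Leu — identical.
Codon 5: CAU His / CAC His — synonymous.
Codon 6: GUU Val / GUC Val — synonymous.
Codon 7: CGG Arg / AGU Ser — nonsynonymous.
Nonsynonymous differences: 2.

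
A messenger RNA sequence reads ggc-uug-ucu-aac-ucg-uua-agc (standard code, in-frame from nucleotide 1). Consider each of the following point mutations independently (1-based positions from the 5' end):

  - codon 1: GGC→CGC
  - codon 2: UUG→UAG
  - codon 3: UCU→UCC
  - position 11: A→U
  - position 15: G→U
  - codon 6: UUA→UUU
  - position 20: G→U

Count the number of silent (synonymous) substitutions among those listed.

Codon 1: GGC (Gly) → CGC (Arg) — missense.
Codon 2: UUG (Leu) → UAG (Stop) — nonsense.
Codon 3: UCU (Ser) → UCC (Ser) — synonymous.
Codon 4: AAC (Asn) → AUC (Ile) — missense.
Codon 5: UCG (Ser) → UCU (Ser) — synonymous.
Codon 6: UUA (Leu) → UUU (Phe) — missense.
Codon 7: AGC (Ser) → AUC (Ile) — missense.
Synonymous: 2 of 7.

2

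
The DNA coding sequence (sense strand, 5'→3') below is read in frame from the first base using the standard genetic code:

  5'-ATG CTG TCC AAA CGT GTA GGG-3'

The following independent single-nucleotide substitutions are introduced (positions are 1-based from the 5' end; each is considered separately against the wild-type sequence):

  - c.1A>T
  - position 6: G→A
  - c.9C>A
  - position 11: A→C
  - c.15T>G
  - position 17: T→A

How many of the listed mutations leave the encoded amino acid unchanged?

3

Codon 1: ATG (Met) → TTG (Leu) — missense.
Codon 2: CTG (Leu) → CTA (Leu) — synonymous.
Codon 3: TCC (Ser) → TCA (Ser) — synonymous.
Codon 4: AAA (Lys) → ACA (Thr) — missense.
Codon 5: CGT (Arg) → CGG (Arg) — synonymous.
Codon 6: GTA (Val) → GAA (Glu) — missense.
Synonymous: 3 of 6.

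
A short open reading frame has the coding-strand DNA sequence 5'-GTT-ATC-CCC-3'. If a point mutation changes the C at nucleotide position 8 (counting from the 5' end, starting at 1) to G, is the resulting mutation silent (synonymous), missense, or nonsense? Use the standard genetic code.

missense

Position 8 falls in codon 3: CCC → Pro.
After the substitution the codon is CGC → Arg.
Pro ≠ Arg, so this is a missense mutation.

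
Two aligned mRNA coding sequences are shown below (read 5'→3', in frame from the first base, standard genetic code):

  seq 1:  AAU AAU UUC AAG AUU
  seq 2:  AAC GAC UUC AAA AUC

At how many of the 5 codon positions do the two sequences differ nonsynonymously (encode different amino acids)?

Codon 1: AAU Asn / AAC Asn — synonymous.
Codon 2: AAU Asn / GAC Asp — nonsynonymous.
Codon 3: UUC Phe / UUC Phe — identical.
Codon 4: AAG Lys / AAA Lys — synonymous.
Codon 5: AUU Ile / AUC Ile — synonymous.
Nonsynonymous differences: 1.

1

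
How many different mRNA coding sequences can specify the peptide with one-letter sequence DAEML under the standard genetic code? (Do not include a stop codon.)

Asp: 2 codons.
Ala: 4 codons.
Glu: 2 codons.
Met: 1 codon.
Leu: 6 codons.
2 × 4 × 2 × 1 × 6 = 96.

96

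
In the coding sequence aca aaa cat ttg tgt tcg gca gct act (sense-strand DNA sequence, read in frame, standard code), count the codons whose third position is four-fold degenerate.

Codon 1 ACA (Thr): third position 4-fold.
Codon 2 AAA (Lys): third position 2-fold.
Codon 3 CAT (His): third position 2-fold.
Codon 4 TTG (Leu): third position 2-fold.
Codon 5 TGT (Cys): third position 2-fold.
Codon 6 TCG (Ser): third position 4-fold.
Codon 7 GCA (Ala): third position 4-fold.
Codon 8 GCT (Ala): third position 4-fold.
Codon 9 ACT (Thr): third position 4-fold.
Four-fold degenerate third positions: 5.

5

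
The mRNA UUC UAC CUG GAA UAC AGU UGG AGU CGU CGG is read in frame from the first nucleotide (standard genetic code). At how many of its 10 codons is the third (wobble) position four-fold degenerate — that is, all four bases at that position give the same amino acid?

Codon 1 UUC (Phe): third position 2-fold.
Codon 2 UAC (Tyr): third position 2-fold.
Codon 3 CUG (Leu): third position 4-fold.
Codon 4 GAA (Glu): third position 2-fold.
Codon 5 UAC (Tyr): third position 2-fold.
Codon 6 AGU (Ser): third position 2-fold.
Codon 7 UGG (Trp): third position 1-fold.
Codon 8 AGU (Ser): third position 2-fold.
Codon 9 CGU (Arg): third position 4-fold.
Codon 10 CGG (Arg): third position 4-fold.
Four-fold degenerate third positions: 3.

3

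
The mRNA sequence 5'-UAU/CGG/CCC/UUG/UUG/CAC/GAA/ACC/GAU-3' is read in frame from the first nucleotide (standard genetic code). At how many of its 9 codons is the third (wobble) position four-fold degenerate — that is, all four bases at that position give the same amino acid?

3

Codon 1 UAU (Tyr): third position 2-fold.
Codon 2 CGG (Arg): third position 4-fold.
Codon 3 CCC (Pro): third position 4-fold.
Codon 4 UUG (Leu): third position 2-fold.
Codon 5 UUG (Leu): third position 2-fold.
Codon 6 CAC (His): third position 2-fold.
Codon 7 GAA (Glu): third position 2-fold.
Codon 8 ACC (Thr): third position 4-fold.
Codon 9 GAU (Asp): third position 2-fold.
Four-fold degenerate third positions: 3.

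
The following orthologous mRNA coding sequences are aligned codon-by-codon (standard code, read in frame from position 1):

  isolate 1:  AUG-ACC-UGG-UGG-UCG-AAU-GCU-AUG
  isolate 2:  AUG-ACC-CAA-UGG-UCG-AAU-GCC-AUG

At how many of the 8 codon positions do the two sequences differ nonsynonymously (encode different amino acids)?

1

Codon 1: AUG Met / AUG Met — identical.
Codon 2: ACC Thr / ACC Thr — identical.
Codon 3: UGG Trp / CAA Gln — nonsynonymous.
Codon 4: UGG Trp / UGG Trp — identical.
Codon 5: UCG Ser / UCG Ser — identical.
Codon 6: AAU Asn / AAU Asn — identical.
Codon 7: GCU Ala / GCC Ala — synonymous.
Codon 8: AUG Met / AUG Met — identical.
Nonsynonymous differences: 1.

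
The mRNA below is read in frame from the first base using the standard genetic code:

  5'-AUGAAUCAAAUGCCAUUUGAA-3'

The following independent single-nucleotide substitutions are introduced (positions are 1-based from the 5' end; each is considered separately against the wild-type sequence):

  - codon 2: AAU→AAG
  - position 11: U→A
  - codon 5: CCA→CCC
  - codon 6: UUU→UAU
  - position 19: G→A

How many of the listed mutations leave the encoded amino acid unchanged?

1

Codon 2: AAU (Asn) → AAG (Lys) — missense.
Codon 4: AUG (Met) → AAG (Lys) — missense.
Codon 5: CCA (Pro) → CCC (Pro) — synonymous.
Codon 6: UUU (Phe) → UAU (Tyr) — missense.
Codon 7: GAA (Glu) → AAA (Lys) — missense.
Synonymous: 1 of 5.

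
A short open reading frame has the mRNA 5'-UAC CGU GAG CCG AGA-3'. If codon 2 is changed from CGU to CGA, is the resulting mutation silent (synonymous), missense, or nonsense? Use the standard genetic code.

Position 6 falls in codon 2: CGU → Arg.
After the substitution the codon is CGA → Arg.
Both encode Arg, so the change is synonymous.

silent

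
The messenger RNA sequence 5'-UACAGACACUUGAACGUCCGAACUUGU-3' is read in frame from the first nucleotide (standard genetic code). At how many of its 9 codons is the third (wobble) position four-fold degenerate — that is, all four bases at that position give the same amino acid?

3

Codon 1 UAC (Tyr): third position 2-fold.
Codon 2 AGA (Arg): third position 2-fold.
Codon 3 CAC (His): third position 2-fold.
Codon 4 UUG (Leu): third position 2-fold.
Codon 5 AAC (Asn): third position 2-fold.
Codon 6 GUC (Val): third position 4-fold.
Codon 7 CGA (Arg): third position 4-fold.
Codon 8 ACU (Thr): third position 4-fold.
Codon 9 UGU (Cys): third position 2-fold.
Four-fold degenerate third positions: 3.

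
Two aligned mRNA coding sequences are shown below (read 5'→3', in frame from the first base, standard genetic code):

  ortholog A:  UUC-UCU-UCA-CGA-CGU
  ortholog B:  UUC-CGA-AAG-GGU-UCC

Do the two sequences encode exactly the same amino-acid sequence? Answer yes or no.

no

Codon 1: UUC Phe / UUC Phe — identical.
Codon 2: UCU Ser / CGA Arg — nonsynonymous.
Codon 3: UCA Ser / AAG Lys — nonsynonymous.
Codon 4: CGA Arg / GGU Gly — nonsynonymous.
Codon 5: CGU Arg / UCC Ser — nonsynonymous.
Nonsynonymous differences: 4 → different protein.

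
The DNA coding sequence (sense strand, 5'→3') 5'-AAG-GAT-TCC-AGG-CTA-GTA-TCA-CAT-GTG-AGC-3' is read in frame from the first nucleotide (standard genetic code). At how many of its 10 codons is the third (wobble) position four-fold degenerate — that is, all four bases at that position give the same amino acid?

5

Codon 1 AAG (Lys): third position 2-fold.
Codon 2 GAT (Asp): third position 2-fold.
Codon 3 TCC (Ser): third position 4-fold.
Codon 4 AGG (Arg): third position 2-fold.
Codon 5 CTA (Leu): third position 4-fold.
Codon 6 GTA (Val): third position 4-fold.
Codon 7 TCA (Ser): third position 4-fold.
Codon 8 CAT (His): third position 2-fold.
Codon 9 GTG (Val): third position 4-fold.
Codon 10 AGC (Ser): third position 2-fold.
Four-fold degenerate third positions: 5.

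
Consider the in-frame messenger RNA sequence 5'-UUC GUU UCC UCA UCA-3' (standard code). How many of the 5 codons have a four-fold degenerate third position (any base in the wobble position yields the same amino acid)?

Codon 1 UUC (Phe): third position 2-fold.
Codon 2 GUU (Val): third position 4-fold.
Codon 3 UCC (Ser): third position 4-fold.
Codon 4 UCA (Ser): third position 4-fold.
Codon 5 UCA (Ser): third position 4-fold.
Four-fold degenerate third positions: 4.

4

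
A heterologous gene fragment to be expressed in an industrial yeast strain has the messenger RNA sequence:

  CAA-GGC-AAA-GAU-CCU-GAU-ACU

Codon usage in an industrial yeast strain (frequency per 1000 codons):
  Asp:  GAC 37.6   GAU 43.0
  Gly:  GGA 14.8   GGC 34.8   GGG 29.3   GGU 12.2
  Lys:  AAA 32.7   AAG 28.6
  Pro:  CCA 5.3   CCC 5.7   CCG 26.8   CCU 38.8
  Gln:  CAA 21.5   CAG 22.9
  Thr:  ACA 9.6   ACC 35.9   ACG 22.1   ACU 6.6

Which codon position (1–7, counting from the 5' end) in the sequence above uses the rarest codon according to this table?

Codon 1 CAA (Gln): 21.5 per 1000.
Codon 2 GGC (Gly): 34.8 per 1000.
Codon 3 AAA (Lys): 32.7 per 1000.
Codon 4 GAU (Asp): 43.0 per 1000.
Codon 5 CCU (Pro): 38.8 per 1000.
Codon 6 GAU (Asp): 43.0 per 1000.
Codon 7 ACU (Thr): 6.6 per 1000.
Lowest frequency is 6.6 at codon 7.

7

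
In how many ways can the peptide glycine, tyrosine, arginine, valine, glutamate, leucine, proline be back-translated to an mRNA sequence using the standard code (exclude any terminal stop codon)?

Gly: 4 codons.
Tyr: 2 codons.
Arg: 6 codons.
Val: 4 codons.
Glu: 2 codons.
Leu: 6 codons.
Pro: 4 codons.
4 × 2 × 6 × 4 × 2 × 6 × 4 = 9216.

9216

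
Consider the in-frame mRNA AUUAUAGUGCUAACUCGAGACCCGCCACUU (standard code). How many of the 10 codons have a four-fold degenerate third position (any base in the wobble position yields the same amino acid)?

Codon 1 AUU (Ile): third position 3-fold.
Codon 2 AUA (Ile): third position 3-fold.
Codon 3 GUG (Val): third position 4-fold.
Codon 4 CUA (Leu): third position 4-fold.
Codon 5 ACU (Thr): third position 4-fold.
Codon 6 CGA (Arg): third position 4-fold.
Codon 7 GAC (Asp): third position 2-fold.
Codon 8 CCG (Pro): third position 4-fold.
Codon 9 CCA (Pro): third position 4-fold.
Codon 10 CUU (Leu): third position 4-fold.
Four-fold degenerate third positions: 7.

7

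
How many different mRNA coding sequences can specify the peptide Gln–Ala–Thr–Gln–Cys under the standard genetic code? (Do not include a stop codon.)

Gln: 2 codons.
Ala: 4 codons.
Thr: 4 codons.
Gln: 2 codons.
Cys: 2 codons.
2 × 4 × 4 × 2 × 2 = 128.

128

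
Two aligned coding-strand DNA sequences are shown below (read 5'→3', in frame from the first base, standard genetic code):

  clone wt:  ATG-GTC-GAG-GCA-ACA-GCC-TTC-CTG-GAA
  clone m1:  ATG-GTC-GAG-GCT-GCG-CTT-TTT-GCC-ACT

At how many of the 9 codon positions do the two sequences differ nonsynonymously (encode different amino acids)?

4

Codon 1: ATG Met / ATG Met — identical.
Codon 2: GTC Val / GTC Val — identical.
Codon 3: GAG Glu / GAG Glu — identical.
Codon 4: GCA Ala / GCT Ala — synonymous.
Codon 5: ACA Thr / GCG Ala — nonsynonymous.
Codon 6: GCC Ala / CTT Leu — nonsynonymous.
Codon 7: TTC Phe / TTT Phe — synonymous.
Codon 8: CTG Leu / GCC Ala — nonsynonymous.
Codon 9: GAA Glu / ACT Thr — nonsynonymous.
Nonsynonymous differences: 4.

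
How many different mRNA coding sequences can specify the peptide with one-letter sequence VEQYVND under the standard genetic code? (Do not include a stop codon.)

512

Val: 4 codons.
Glu: 2 codons.
Gln: 2 codons.
Tyr: 2 codons.
Val: 4 codons.
Asn: 2 codons.
Asp: 2 codons.
4 × 2 × 2 × 2 × 4 × 2 × 2 = 512.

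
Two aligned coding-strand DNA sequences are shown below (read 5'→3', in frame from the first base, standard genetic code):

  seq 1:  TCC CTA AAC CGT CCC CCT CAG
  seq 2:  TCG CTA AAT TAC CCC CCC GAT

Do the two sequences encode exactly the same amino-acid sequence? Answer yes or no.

Codon 1: TCC Ser / TCG Ser — synonymous.
Codon 2: CTA Leu / CTA Leu — identical.
Codon 3: AAC Asn / AAT Asn — synonymous.
Codon 4: CGT Arg / TAC Tyr — nonsynonymous.
Codon 5: CCC Pro / CCC Pro — identical.
Codon 6: CCT Pro / CCC Pro — synonymous.
Codon 7: CAG Gln / GAT Asp — nonsynonymous.
Nonsynonymous differences: 2 → different protein.

no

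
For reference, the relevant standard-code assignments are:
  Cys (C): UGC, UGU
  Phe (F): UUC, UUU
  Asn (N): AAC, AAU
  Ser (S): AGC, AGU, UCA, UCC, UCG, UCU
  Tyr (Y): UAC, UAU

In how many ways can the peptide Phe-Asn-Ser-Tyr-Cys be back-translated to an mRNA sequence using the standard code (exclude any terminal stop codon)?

96

Phe: 2 codons.
Asn: 2 codons.
Ser: 6 codons.
Tyr: 2 codons.
Cys: 2 codons.
2 × 2 × 6 × 2 × 2 = 96.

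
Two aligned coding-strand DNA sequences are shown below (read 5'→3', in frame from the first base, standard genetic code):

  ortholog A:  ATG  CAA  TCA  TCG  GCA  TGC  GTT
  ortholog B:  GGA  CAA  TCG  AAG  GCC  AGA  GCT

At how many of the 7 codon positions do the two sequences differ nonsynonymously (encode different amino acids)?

4

Codon 1: ATG Met / GGA Gly — nonsynonymous.
Codon 2: CAA Gln / CAA Gln — identical.
Codon 3: TCA Ser / TCG Ser — synonymous.
Codon 4: TCG Ser / AAG Lys — nonsynonymous.
Codon 5: GCA Ala / GCC Ala — synonymous.
Codon 6: TGC Cys / AGA Arg — nonsynonymous.
Codon 7: GTT Val / GCT Ala — nonsynonymous.
Nonsynonymous differences: 4.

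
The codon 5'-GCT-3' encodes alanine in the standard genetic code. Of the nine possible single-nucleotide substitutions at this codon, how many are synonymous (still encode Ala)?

3

Position 1: none → 0 synonymous.
Position 2: none → 0 synonymous.
Position 3: GCC, GCA, GCG → 3 synonymous.
Total: 0 + 0 + 3 = 3.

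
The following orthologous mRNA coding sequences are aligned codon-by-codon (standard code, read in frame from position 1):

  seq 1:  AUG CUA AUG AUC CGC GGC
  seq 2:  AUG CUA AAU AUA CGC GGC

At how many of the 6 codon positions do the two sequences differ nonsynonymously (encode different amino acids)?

Codon 1: AUG Met / AUG Met — identical.
Codon 2: CUA Leu / CUA Leu — identical.
Codon 3: AUG Met / AAU Asn — nonsynonymous.
Codon 4: AUC Ile / AUA Ile — synonymous.
Codon 5: CGC Arg / CGC Arg — identical.
Codon 6: GGC Gly / GGC Gly — identical.
Nonsynonymous differences: 1.

1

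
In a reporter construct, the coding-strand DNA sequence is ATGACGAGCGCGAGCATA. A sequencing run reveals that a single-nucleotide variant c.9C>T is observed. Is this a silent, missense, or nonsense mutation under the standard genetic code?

silent

Position 9 falls in codon 3: AGC → Ser.
After the substitution the codon is AGT → Ser.
Both encode Ser, so the change is synonymous.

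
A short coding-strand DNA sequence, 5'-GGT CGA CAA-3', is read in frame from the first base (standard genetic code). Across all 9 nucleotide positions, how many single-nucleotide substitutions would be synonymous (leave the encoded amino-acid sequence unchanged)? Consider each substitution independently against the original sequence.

Codon 1 (GGT, Gly): 3 synonymous substitutions.
Codon 2 (CGA, Arg): 4 synonymous substitutions.
Codon 3 (CAA, Gln): 1 synonymous substitution.
Total: 3 + 4 + 1 = 8.

8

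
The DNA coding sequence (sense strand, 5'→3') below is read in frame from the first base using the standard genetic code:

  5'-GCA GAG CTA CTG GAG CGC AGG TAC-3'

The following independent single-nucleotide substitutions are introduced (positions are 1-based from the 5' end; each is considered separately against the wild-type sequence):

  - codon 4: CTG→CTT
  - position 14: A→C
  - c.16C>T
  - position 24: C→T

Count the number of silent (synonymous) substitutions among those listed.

2

Codon 4: CTG (Leu) → CTT (Leu) — synonymous.
Codon 5: GAG (Glu) → GCG (Ala) — missense.
Codon 6: CGC (Arg) → TGC (Cys) — missense.
Codon 8: TAC (Tyr) → TAT (Tyr) — synonymous.
Synonymous: 2 of 4.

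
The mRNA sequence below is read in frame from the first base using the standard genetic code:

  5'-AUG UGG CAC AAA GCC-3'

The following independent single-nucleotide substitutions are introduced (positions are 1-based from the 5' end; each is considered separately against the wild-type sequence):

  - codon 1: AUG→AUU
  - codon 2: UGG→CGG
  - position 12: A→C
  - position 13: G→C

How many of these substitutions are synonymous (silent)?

0

Codon 1: AUG (Met) → AUU (Ile) — missense.
Codon 2: UGG (Trp) → CGG (Arg) — missense.
Codon 4: AAA (Lys) → AAC (Asn) — missense.
Codon 5: GCC (Ala) → CCC (Pro) — missense.
Synonymous: 0 of 4.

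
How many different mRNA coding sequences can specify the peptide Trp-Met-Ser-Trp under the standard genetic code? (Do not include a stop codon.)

6

Trp: 1 codon.
Met: 1 codon.
Ser: 6 codons.
Trp: 1 codon.
1 × 1 × 6 × 1 = 6.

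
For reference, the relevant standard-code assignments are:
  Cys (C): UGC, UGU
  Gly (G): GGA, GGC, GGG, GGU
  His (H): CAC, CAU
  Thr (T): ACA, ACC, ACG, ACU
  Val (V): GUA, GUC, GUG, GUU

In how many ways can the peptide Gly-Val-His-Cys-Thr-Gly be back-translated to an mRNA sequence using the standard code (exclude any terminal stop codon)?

Gly: 4 codons.
Val: 4 codons.
His: 2 codons.
Cys: 2 codons.
Thr: 4 codons.
Gly: 4 codons.
4 × 4 × 2 × 2 × 4 × 4 = 1024.

1024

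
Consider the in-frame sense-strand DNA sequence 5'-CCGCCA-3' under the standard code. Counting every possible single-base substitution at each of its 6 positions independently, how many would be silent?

6

Codon 1 (CCG, Pro): 3 synonymous substitutions.
Codon 2 (CCA, Pro): 3 synonymous substitutions.
Total: 3 + 3 = 6.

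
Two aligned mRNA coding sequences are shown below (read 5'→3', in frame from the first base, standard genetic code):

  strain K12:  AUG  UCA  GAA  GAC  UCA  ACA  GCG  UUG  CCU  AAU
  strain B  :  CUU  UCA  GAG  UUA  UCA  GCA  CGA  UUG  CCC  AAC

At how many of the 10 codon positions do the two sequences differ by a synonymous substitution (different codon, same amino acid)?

Codon 1: AUG Met / CUU Leu — nonsynonymous.
Codon 2: UCA Ser / UCA Ser — identical.
Codon 3: GAA Glu / GAG Glu — synonymous.
Codon 4: GAC Asp / UUA Leu — nonsynonymous.
Codon 5: UCA Ser / UCA Ser — identical.
Codon 6: ACA Thr / GCA Ala — nonsynonymous.
Codon 7: GCG Ala / CGA Arg — nonsynonymous.
Codon 8: UUG Leu / UUG Leu — identical.
Codon 9: CCU Pro / CCC Pro — synonymous.
Codon 10: AAU Asn / AAC Asn — synonymous.
Synonymous differences: 3.

3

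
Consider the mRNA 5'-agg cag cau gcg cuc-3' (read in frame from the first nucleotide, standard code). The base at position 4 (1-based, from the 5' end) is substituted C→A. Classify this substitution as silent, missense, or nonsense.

missense

Position 4 falls in codon 2: CAG → Gln.
After the substitution the codon is AAG → Lys.
Gln ≠ Lys, so this is a missense mutation.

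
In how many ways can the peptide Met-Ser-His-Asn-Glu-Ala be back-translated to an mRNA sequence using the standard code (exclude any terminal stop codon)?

192

Met: 1 codon.
Ser: 6 codons.
His: 2 codons.
Asn: 2 codons.
Glu: 2 codons.
Ala: 4 codons.
1 × 6 × 2 × 2 × 2 × 4 = 192.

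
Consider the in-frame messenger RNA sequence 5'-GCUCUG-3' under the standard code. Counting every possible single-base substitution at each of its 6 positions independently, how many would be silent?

7

Codon 1 (GCU, Ala): 3 synonymous substitutions.
Codon 2 (CUG, Leu): 4 synonymous substitutions.
Total: 3 + 4 = 7.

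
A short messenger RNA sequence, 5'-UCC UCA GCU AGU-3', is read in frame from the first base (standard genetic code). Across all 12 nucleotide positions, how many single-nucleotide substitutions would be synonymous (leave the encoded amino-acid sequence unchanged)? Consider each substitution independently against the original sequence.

Codon 1 (UCC, Ser): 3 synonymous substitutions.
Codon 2 (UCA, Ser): 3 synonymous substitutions.
Codon 3 (GCU, Ala): 3 synonymous substitutions.
Codon 4 (AGU, Ser): 1 synonymous substitution.
Total: 3 + 3 + 3 + 1 = 10.

10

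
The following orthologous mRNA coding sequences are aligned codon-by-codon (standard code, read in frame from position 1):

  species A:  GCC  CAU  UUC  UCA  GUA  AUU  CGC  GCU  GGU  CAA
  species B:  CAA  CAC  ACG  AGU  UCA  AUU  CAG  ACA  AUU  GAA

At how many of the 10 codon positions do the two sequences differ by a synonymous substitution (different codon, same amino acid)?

Codon 1: GCC Ala / CAA Gln — nonsynonymous.
Codon 2: CAU His / CAC His — synonymous.
Codon 3: UUC Phe / ACG Thr — nonsynonymous.
Codon 4: UCA Ser / AGU Ser — synonymous.
Codon 5: GUA Val / UCA Ser — nonsynonymous.
Codon 6: AUU Ile / AUU Ile — identical.
Codon 7: CGC Arg / CAG Gln — nonsynonymous.
Codon 8: GCU Ala / ACA Thr — nonsynonymous.
Codon 9: GGU Gly / AUU Ile — nonsynonymous.
Codon 10: CAA Gln / GAA Glu — nonsynonymous.
Synonymous differences: 2.

2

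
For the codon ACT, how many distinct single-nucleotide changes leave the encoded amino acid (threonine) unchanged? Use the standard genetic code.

Position 1: none → 0 synonymous.
Position 2: none → 0 synonymous.
Position 3: ACC, ACA, ACG → 3 synonymous.
Total: 0 + 0 + 3 = 3.

3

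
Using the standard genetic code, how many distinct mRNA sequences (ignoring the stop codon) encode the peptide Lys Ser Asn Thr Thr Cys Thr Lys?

6144

Lys: 2 codons.
Ser: 6 codons.
Asn: 2 codons.
Thr: 4 codons.
Thr: 4 codons.
Cys: 2 codons.
Thr: 4 codons.
Lys: 2 codons.
2 × 6 × 2 × 4 × 4 × 2 × 4 × 2 = 6144.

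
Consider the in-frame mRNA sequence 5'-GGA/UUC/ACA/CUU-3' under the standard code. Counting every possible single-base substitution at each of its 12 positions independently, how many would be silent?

10

Codon 1 (GGA, Gly): 3 synonymous substitutions.
Codon 2 (UUC, Phe): 1 synonymous substitution.
Codon 3 (ACA, Thr): 3 synonymous substitutions.
Codon 4 (CUU, Leu): 3 synonymous substitutions.
Total: 3 + 1 + 3 + 3 = 10.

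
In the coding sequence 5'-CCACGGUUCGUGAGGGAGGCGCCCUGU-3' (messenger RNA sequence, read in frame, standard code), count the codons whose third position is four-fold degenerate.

5

Codon 1 CCA (Pro): third position 4-fold.
Codon 2 CGG (Arg): third position 4-fold.
Codon 3 UUC (Phe): third position 2-fold.
Codon 4 GUG (Val): third position 4-fold.
Codon 5 AGG (Arg): third position 2-fold.
Codon 6 GAG (Glu): third position 2-fold.
Codon 7 GCG (Ala): third position 4-fold.
Codon 8 CCC (Pro): third position 4-fold.
Codon 9 UGU (Cys): third position 2-fold.
Four-fold degenerate third positions: 5.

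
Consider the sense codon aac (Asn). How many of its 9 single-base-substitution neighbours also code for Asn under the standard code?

1

Position 1: none → 0 synonymous.
Position 2: none → 0 synonymous.
Position 3: AAT → 1 synonymous.
Total: 0 + 0 + 1 = 1.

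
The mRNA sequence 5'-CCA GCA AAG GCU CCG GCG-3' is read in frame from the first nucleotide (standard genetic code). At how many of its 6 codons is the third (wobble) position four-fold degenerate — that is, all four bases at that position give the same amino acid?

Codon 1 CCA (Pro): third position 4-fold.
Codon 2 GCA (Ala): third position 4-fold.
Codon 3 AAG (Lys): third position 2-fold.
Codon 4 GCU (Ala): third position 4-fold.
Codon 5 CCG (Pro): third position 4-fold.
Codon 6 GCG (Ala): third position 4-fold.
Four-fold degenerate third positions: 5.

5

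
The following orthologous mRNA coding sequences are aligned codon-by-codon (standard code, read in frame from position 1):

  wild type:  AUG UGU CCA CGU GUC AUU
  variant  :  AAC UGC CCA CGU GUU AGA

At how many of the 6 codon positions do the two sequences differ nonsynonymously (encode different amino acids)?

2

Codon 1: AUG Met / AAC Asn — nonsynonymous.
Codon 2: UGU Cys / UGC Cys — synonymous.
Codon 3: CCA Pro / CCA Pro — identical.
Codon 4: CGU Arg / CGU Arg — identical.
Codon 5: GUC Val / GUU Val — synonymous.
Codon 6: AUU Ile / AGA Arg — nonsynonymous.
Nonsynonymous differences: 2.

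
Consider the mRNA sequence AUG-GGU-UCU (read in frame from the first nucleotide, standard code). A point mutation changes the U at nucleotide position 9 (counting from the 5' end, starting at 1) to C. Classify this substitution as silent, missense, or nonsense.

silent

Position 9 falls in codon 3: UCU → Ser.
After the substitution the codon is UCC → Ser.
Both encode Ser, so the change is synonymous.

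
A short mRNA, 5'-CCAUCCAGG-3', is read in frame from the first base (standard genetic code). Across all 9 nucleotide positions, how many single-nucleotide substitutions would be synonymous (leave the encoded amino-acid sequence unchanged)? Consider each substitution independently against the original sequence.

Codon 1 (CCA, Pro): 3 synonymous substitutions.
Codon 2 (UCC, Ser): 3 synonymous substitutions.
Codon 3 (AGG, Arg): 2 synonymous substitutions.
Total: 3 + 3 + 2 = 8.

8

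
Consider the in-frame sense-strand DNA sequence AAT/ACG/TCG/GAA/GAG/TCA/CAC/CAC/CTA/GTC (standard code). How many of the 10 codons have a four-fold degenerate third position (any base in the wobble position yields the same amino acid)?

5

Codon 1 AAT (Asn): third position 2-fold.
Codon 2 ACG (Thr): third position 4-fold.
Codon 3 TCG (Ser): third position 4-fold.
Codon 4 GAA (Glu): third position 2-fold.
Codon 5 GAG (Glu): third position 2-fold.
Codon 6 TCA (Ser): third position 4-fold.
Codon 7 CAC (His): third position 2-fold.
Codon 8 CAC (His): third position 2-fold.
Codon 9 CTA (Leu): third position 4-fold.
Codon 10 GTC (Val): third position 4-fold.
Four-fold degenerate third positions: 5.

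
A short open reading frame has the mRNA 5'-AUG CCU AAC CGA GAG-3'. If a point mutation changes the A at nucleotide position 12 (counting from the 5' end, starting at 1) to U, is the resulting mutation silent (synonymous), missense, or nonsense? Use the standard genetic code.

silent

Position 12 falls in codon 4: CGA → Arg.
After the substitution the codon is CGU → Arg.
Both encode Arg, so the change is synonymous.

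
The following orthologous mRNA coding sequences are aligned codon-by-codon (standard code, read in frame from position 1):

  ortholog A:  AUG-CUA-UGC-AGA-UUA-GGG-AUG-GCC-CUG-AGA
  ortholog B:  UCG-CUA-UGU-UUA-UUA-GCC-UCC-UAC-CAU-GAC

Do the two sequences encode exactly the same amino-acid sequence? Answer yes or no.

Codon 1: AUG Met / UCG Ser — nonsynonymous.
Codon 2: CUA Leu / CUA Leu — identical.
Codon 3: UGC Cys / UGU Cys — synonymous.
Codon 4: AGA Arg / UUA Leu — nonsynonymous.
Codon 5: UUA Leu / UUA Leu — identical.
Codon 6: GGG Gly / GCC Ala — nonsynonymous.
Codon 7: AUG Met / UCC Ser — nonsynonymous.
Codon 8: GCC Ala / UAC Tyr — nonsynonymous.
Codon 9: CUG Leu / CAU His — nonsynonymous.
Codon 10: AGA Arg / GAC Asp — nonsynonymous.
Nonsynonymous differences: 7 → different protein.

no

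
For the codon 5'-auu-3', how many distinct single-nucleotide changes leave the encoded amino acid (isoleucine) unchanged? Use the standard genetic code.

Position 1: none → 0 synonymous.
Position 2: none → 0 synonymous.
Position 3: AUC, AUA → 2 synonymous.
Total: 0 + 0 + 2 = 2.

2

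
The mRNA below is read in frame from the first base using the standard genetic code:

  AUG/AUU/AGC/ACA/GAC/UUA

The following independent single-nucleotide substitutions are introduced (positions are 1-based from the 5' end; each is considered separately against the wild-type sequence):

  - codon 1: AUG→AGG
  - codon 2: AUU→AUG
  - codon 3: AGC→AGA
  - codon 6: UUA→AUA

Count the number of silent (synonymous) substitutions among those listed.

Codon 1: AUG (Met) → AGG (Arg) — missense.
Codon 2: AUU (Ile) → AUG (Met) — missense.
Codon 3: AGC (Ser) → AGA (Arg) — missense.
Codon 6: UUA (Leu) → AUA (Ile) — missense.
Synonymous: 0 of 4.

0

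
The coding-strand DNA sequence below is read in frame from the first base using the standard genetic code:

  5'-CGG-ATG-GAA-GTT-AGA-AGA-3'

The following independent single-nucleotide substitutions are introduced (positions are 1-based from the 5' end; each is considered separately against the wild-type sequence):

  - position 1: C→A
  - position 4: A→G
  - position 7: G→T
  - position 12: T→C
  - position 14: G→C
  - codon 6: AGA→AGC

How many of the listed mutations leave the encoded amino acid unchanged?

2

Codon 1: CGG (Arg) → AGG (Arg) — synonymous.
Codon 2: ATG (Met) → GTG (Val) — missense.
Codon 3: GAA (Glu) → TAA (Stop) — nonsense.
Codon 4: GTT (Val) → GTC (Val) — synonymous.
Codon 5: AGA (Arg) → ACA (Thr) — missense.
Codon 6: AGA (Arg) → AGC (Ser) — missense.
Synonymous: 2 of 6.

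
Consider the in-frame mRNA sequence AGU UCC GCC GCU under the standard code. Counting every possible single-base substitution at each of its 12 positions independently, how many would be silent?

10

Codon 1 (AGU, Ser): 1 synonymous substitution.
Codon 2 (UCC, Ser): 3 synonymous substitutions.
Codon 3 (GCC, Ala): 3 synonymous substitutions.
Codon 4 (GCU, Ala): 3 synonymous substitutions.
Total: 1 + 3 + 3 + 3 = 10.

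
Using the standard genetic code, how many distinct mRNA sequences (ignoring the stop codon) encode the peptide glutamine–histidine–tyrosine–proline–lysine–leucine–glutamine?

768

Gln: 2 codons.
His: 2 codons.
Tyr: 2 codons.
Pro: 4 codons.
Lys: 2 codons.
Leu: 6 codons.
Gln: 2 codons.
2 × 2 × 2 × 4 × 2 × 6 × 2 = 768.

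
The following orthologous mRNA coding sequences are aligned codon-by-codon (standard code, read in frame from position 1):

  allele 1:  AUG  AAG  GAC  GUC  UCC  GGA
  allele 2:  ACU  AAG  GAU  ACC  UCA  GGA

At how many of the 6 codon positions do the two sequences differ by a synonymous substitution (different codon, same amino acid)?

Codon 1: AUG Met / ACU Thr — nonsynonymous.
Codon 2: AAG Lys / AAG Lys — identical.
Codon 3: GAC Asp / GAU Asp — synonymous.
Codon 4: GUC Val / ACC Thr — nonsynonymous.
Codon 5: UCC Ser / UCA Ser — synonymous.
Codon 6: GGA Gly / GGA Gly — identical.
Synonymous differences: 2.

2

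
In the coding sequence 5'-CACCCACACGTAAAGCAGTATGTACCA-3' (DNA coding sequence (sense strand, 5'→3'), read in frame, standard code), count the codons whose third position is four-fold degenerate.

4

Codon 1 CAC (His): third position 2-fold.
Codon 2 CCA (Pro): third position 4-fold.
Codon 3 CAC (His): third position 2-fold.
Codon 4 GTA (Val): third position 4-fold.
Codon 5 AAG (Lys): third position 2-fold.
Codon 6 CAG (Gln): third position 2-fold.
Codon 7 TAT (Tyr): third position 2-fold.
Codon 8 GTA (Val): third position 4-fold.
Codon 9 CCA (Pro): third position 4-fold.
Four-fold degenerate third positions: 4.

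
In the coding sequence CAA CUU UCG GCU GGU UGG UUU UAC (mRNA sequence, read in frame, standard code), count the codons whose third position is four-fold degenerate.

4

Codon 1 CAA (Gln): third position 2-fold.
Codon 2 CUU (Leu): third position 4-fold.
Codon 3 UCG (Ser): third position 4-fold.
Codon 4 GCU (Ala): third position 4-fold.
Codon 5 GGU (Gly): third position 4-fold.
Codon 6 UGG (Trp): third position 1-fold.
Codon 7 UUU (Phe): third position 2-fold.
Codon 8 UAC (Tyr): third position 2-fold.
Four-fold degenerate third positions: 4.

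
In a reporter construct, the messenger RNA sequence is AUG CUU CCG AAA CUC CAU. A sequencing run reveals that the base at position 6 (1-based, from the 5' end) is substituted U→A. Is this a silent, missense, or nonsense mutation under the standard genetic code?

Position 6 falls in codon 2: CUU → Leu.
After the substitution the codon is CUA → Leu.
Both encode Leu, so the change is synonymous.

silent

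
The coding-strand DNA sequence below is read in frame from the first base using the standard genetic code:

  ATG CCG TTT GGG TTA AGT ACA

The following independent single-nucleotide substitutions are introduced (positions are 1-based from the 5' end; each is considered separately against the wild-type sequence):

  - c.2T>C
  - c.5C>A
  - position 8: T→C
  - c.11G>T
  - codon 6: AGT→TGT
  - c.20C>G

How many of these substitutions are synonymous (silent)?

0

Codon 1: ATG (Met) → ACG (Thr) — missense.
Codon 2: CCG (Pro) → CAG (Gln) — missense.
Codon 3: TTT (Phe) → TCT (Ser) — missense.
Codon 4: GGG (Gly) → GTG (Val) — missense.
Codon 6: AGT (Ser) → TGT (Cys) — missense.
Codon 7: ACA (Thr) → AGA (Arg) — missense.
Synonymous: 0 of 6.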